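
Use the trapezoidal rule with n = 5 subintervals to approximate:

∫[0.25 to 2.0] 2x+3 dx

f(x) = 2x+3
a = 0.25, b = 2.0, n = 5
h = (b - a)/n = 0.350000

Trapezoidal rule: (h/2)[f(x₀) + 2f(x₁) + 2f(x₂) + ... + f(xₙ)]

x_0 = 0.2500, f(x_0) = 3.500000, coefficient = 1
x_1 = 0.6000, f(x_1) = 4.200000, coefficient = 2
x_2 = 0.9500, f(x_2) = 4.900000, coefficient = 2
x_3 = 1.3000, f(x_3) = 5.600000, coefficient = 2
x_4 = 1.6500, f(x_4) = 6.300000, coefficient = 2
x_5 = 2.0000, f(x_5) = 7.000000, coefficient = 1

I ≈ (0.350000/2) × 52.500000 = 9.187500
Exact value: 9.187500
Error: 0.000000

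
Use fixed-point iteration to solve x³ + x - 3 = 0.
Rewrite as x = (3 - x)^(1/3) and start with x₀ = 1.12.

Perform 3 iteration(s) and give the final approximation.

Equation: x³ + x - 3 = 0
Fixed-point form: x = (3 - x)^(1/3)
x₀ = 1.12

x_1 = g(1.120000) = 1.234201
x_2 = g(1.234201) = 1.208687
x_3 = g(1.208687) = 1.214480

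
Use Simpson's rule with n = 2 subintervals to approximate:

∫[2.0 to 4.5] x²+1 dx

f(x) = x²+1
a = 2.0, b = 4.5, n = 2
h = (b - a)/n = 1.250000

Simpson's rule: (h/3)[f(x₀) + 4f(x₁) + 2f(x₂) + ... + f(xₙ)]

x_0 = 2.0000, f(x_0) = 5.000000, coefficient = 1
x_1 = 3.2500, f(x_1) = 11.562500, coefficient = 4
x_2 = 4.5000, f(x_2) = 21.250000, coefficient = 1

I ≈ (1.250000/3) × 72.500000 = 30.208333
Exact value: 30.208333
Error: 0.000000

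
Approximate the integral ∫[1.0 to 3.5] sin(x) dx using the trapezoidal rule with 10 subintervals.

f(x) = sin(x)
a = 1.0, b = 3.5, n = 10
h = (b - a)/n = 0.250000

Trapezoidal rule: (h/2)[f(x₀) + 2f(x₁) + 2f(x₂) + ... + f(xₙ)]

x_0 = 1.0000, f(x_0) = 0.841471, coefficient = 1
x_1 = 1.2500, f(x_1) = 0.948985, coefficient = 2
x_2 = 1.5000, f(x_2) = 0.997495, coefficient = 2
x_3 = 1.7500, f(x_3) = 0.983986, coefficient = 2
x_4 = 2.0000, f(x_4) = 0.909297, coefficient = 2
x_5 = 2.2500, f(x_5) = 0.778073, coefficient = 2
x_6 = 2.5000, f(x_6) = 0.598472, coefficient = 2
x_7 = 2.7500, f(x_7) = 0.381661, coefficient = 2
x_8 = 3.0000, f(x_8) = 0.141120, coefficient = 2
x_9 = 3.2500, f(x_9) = -0.108195, coefficient = 2
x_10 = 3.5000, f(x_10) = -0.350783, coefficient = 1

I ≈ (0.250000/2) × 11.752476 = 1.469060
Exact value: 1.476759
Error: 0.007699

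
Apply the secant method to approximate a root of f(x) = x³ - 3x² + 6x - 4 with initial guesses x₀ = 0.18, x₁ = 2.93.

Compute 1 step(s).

f(x) = x³ - 3x² + 6x - 4
x₀ = 0.18, x₁ = 2.93

Secant formula: x_{n+1} = x_n - f(x_n)(x_n - x_{n-1})/(f(x_n) - f(x_{n-1}))

Iteration 1:
  f(0.180000) = -3.011368
  f(2.930000) = 12.979057
  x_2 = 2.930000 - 12.979057×(2.930000 - 0.180000)/(12.979057 - (-3.011368))
       = 0.697889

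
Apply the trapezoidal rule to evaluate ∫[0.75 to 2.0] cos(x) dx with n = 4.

f(x) = cos(x)
a = 0.75, b = 2.0, n = 4
h = (b - a)/n = 0.312500

Trapezoidal rule: (h/2)[f(x₀) + 2f(x₁) + 2f(x₂) + ... + f(xₙ)]

x_0 = 0.7500, f(x_0) = 0.731689, coefficient = 1
x_1 = 1.0625, f(x_1) = 0.486690, coefficient = 2
x_2 = 1.3750, f(x_2) = 0.194548, coefficient = 2
x_3 = 1.6875, f(x_3) = -0.116439, coefficient = 2
x_4 = 2.0000, f(x_4) = -0.416147, coefficient = 1

I ≈ (0.312500/2) × 1.445139 = 0.225803
Exact value: 0.227659
Error: 0.001856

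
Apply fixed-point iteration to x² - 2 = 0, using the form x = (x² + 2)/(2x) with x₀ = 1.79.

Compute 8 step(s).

Equation: x² - 2 = 0
Fixed-point form: x = (x² + 2)/(2x)
x₀ = 1.79

x_1 = g(1.790000) = 1.453659
x_2 = g(1.453659) = 1.414749
x_3 = g(1.414749) = 1.414214
x_4 = g(1.414214) = 1.414214
x_5 = g(1.414214) = 1.414214
x_6 = g(1.414214) = 1.414214
x_7 = g(1.414214) = 1.414214
x_8 = g(1.414214) = 1.414214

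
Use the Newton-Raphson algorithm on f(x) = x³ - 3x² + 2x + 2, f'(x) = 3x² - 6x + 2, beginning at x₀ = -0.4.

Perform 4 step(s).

f(x) = x³ - 3x² + 2x + 2
f'(x) = 3x² - 6x + 2
x₀ = -0.4

Newton-Raphson formula: x_{n+1} = x_n - f(x_n)/f'(x_n)

Iteration 1:
  f(-0.400000) = 0.656000
  f'(-0.400000) = 4.880000
  x_1 = -0.400000 - 0.656000/4.880000 = -0.534426
Iteration 2:
  f(-0.534426) = -0.078325
  f'(-0.534426) = 6.063392
  x_2 = -0.534426 - (-0.078325)/6.063392 = -0.521509
Iteration 3:
  f(-0.521509) = -0.000766
  f'(-0.521509) = 5.944965
  x_3 = -0.521509 - (-0.000766)/5.944965 = -0.521380
Iteration 4:
  f(-0.521380) = 0.000000
  f'(-0.521380) = 5.943789
  x_4 = -0.521380 - 0.000000/5.943789 = -0.521380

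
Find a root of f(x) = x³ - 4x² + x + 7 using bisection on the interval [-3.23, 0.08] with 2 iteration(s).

f(x) = x³ - 4x² + x + 7
Initial interval: [-3.23, 0.08]

Iteration 1:
  c_1 = (-3.230000 + 0.080000)/2 = -1.575000
  f(c_1) = f(-1.575000) = -8.404484
  f(a) × f(c) ≥ 0, new interval: [-1.575000, 0.080000]
Iteration 2:
  c_2 = (-1.575000 + 0.080000)/2 = -0.747500
  f(c_2) = f(-0.747500) = 3.599805
  f(a) × f(c) < 0, new interval: [-1.575000, -0.747500]

After 2 iteration(s), the approximation is c_2 = -0.747500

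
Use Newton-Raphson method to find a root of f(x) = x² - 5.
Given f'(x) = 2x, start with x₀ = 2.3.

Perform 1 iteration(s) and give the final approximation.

f(x) = x² - 5
f'(x) = 2x
x₀ = 2.3

Newton-Raphson formula: x_{n+1} = x_n - f(x_n)/f'(x_n)

Iteration 1:
  f(2.300000) = 0.290000
  f'(2.300000) = 4.600000
  x_1 = 2.300000 - 0.290000/4.600000 = 2.236957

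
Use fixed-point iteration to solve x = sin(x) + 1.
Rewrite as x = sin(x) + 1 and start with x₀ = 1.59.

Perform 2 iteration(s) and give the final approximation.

Equation: x = sin(x) + 1
Fixed-point form: x = sin(x) + 1
x₀ = 1.59

x_1 = g(1.590000) = 1.999816
x_2 = g(1.999816) = 1.909374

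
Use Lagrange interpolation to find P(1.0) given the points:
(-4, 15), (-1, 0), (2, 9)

Lagrange interpolation formula:
P(x) = Σ yᵢ × Lᵢ(x)
where Lᵢ(x) = Π_{j≠i} (x - xⱼ)/(xᵢ - xⱼ)

L_0(1.0) = (1.0 - (-1))/(-4 - (-1)) × (1.0 - 2)/(-4 - 2) = -0.111111
L_1(1.0) = (1.0 - (-4))/(-1 - (-4)) × (1.0 - 2)/(-1 - 2) = 0.555556
L_2(1.0) = (1.0 - (-4))/(2 - (-4)) × (1.0 - (-1))/(2 - (-1)) = 0.555556

P(1.0) = 15×L_0(1.0) + 0×L_1(1.0) + 9×L_2(1.0)
P(1.0) = 3.333333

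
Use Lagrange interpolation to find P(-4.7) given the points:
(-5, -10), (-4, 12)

Lagrange interpolation formula:
P(x) = Σ yᵢ × Lᵢ(x)
where Lᵢ(x) = Π_{j≠i} (x - xⱼ)/(xᵢ - xⱼ)

L_0(-4.7) = (-4.7 - (-4))/(-5 - (-4)) = 0.700000
L_1(-4.7) = (-4.7 - (-5))/(-4 - (-5)) = 0.300000

P(-4.7) = (-10)×L_0(-4.7) + 12×L_1(-4.7)
P(-4.7) = -3.400000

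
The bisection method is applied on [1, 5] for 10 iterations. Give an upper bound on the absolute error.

Bisection error bound: |error| ≤ (b-a)/2^n
|error| ≤ (5 - 1)/2^10 = 4/2^10
|error| ≤ 0.0039062500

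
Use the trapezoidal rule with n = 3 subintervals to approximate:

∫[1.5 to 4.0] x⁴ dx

f(x) = x⁴
a = 1.5, b = 4.0, n = 3
h = (b - a)/n = 0.833333

Trapezoidal rule: (h/2)[f(x₀) + 2f(x₁) + 2f(x₂) + ... + f(xₙ)]

x_0 = 1.5000, f(x_0) = 5.062500, coefficient = 1
x_1 = 2.3333, f(x_1) = 29.641975, coefficient = 2
x_2 = 3.1667, f(x_2) = 100.556327, coefficient = 2
x_3 = 4.0000, f(x_3) = 256.000000, coefficient = 1

I ≈ (0.833333/2) × 521.459105 = 217.274627
Exact value: 203.281250
Error: 13.993377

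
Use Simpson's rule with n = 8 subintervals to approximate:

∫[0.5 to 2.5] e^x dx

f(x) = e^x
a = 0.5, b = 2.5, n = 8
h = (b - a)/n = 0.250000

Simpson's rule: (h/3)[f(x₀) + 4f(x₁) + 2f(x₂) + ... + f(xₙ)]

x_0 = 0.5000, f(x_0) = 1.648721, coefficient = 1
x_1 = 0.7500, f(x_1) = 2.117000, coefficient = 4
x_2 = 1.0000, f(x_2) = 2.718282, coefficient = 2
x_3 = 1.2500, f(x_3) = 3.490343, coefficient = 4
x_4 = 1.5000, f(x_4) = 4.481689, coefficient = 2
x_5 = 1.7500, f(x_5) = 5.754603, coefficient = 4
x_6 = 2.0000, f(x_6) = 7.389056, coefficient = 2
x_7 = 2.2500, f(x_7) = 9.487736, coefficient = 4
x_8 = 2.5000, f(x_8) = 12.182494, coefficient = 1

I ≈ (0.250000/3) × 126.407995 = 10.534000
Exact value: 10.533773
Error: 0.000227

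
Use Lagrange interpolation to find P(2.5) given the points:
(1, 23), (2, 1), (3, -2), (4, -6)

Lagrange interpolation formula:
P(x) = Σ yᵢ × Lᵢ(x)
where Lᵢ(x) = Π_{j≠i} (x - xⱼ)/(xᵢ - xⱼ)

L_0(2.5) = (2.5 - 2)/(1 - 2) × (2.5 - 3)/(1 - 3) × (2.5 - 4)/(1 - 4) = -0.062500
L_1(2.5) = (2.5 - 1)/(2 - 1) × (2.5 - 3)/(2 - 3) × (2.5 - 4)/(2 - 4) = 0.562500
L_2(2.5) = (2.5 - 1)/(3 - 1) × (2.5 - 2)/(3 - 2) × (2.5 - 4)/(3 - 4) = 0.562500
L_3(2.5) = (2.5 - 1)/(4 - 1) × (2.5 - 2)/(4 - 2) × (2.5 - 3)/(4 - 3) = -0.062500

P(2.5) = 23×L_0(2.5) + 1×L_1(2.5) + (-2)×L_2(2.5) + (-6)×L_3(2.5)
P(2.5) = -1.625000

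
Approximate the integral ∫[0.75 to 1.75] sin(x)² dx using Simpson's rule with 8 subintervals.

f(x) = sin(x)²
a = 0.75, b = 1.75, n = 8
h = (b - a)/n = 0.125000

Simpson's rule: (h/3)[f(x₀) + 4f(x₁) + 2f(x₂) + ... + f(xₙ)]

x_0 = 0.7500, f(x_0) = 0.464631, coefficient = 1
x_1 = 0.8750, f(x_1) = 0.589123, coefficient = 4
x_2 = 1.0000, f(x_2) = 0.708073, coefficient = 2
x_3 = 1.1250, f(x_3) = 0.814087, coefficient = 4
x_4 = 1.2500, f(x_4) = 0.900572, coefficient = 2
x_5 = 1.3750, f(x_5) = 0.962151, coefficient = 4
x_6 = 1.5000, f(x_6) = 0.994996, coefficient = 2
x_7 = 1.6250, f(x_7) = 0.997065, coefficient = 4
x_8 = 1.7500, f(x_8) = 0.968228, coefficient = 1

I ≈ (0.125000/3) × 20.089846 = 0.837077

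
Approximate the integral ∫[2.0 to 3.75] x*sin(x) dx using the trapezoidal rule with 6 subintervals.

f(x) = x*sin(x)
a = 2.0, b = 3.75, n = 6
h = (b - a)/n = 0.291667

Trapezoidal rule: (h/2)[f(x₀) + 2f(x₁) + 2f(x₂) + ... + f(xₙ)]

x_0 = 2.0000, f(x_0) = 1.818595, coefficient = 1
x_1 = 2.2917, f(x_1) = 1.721572, coefficient = 2
x_2 = 2.5833, f(x_2) = 1.368419, coefficient = 2
x_3 = 2.8750, f(x_3) = 0.757407, coefficient = 2
x_4 = 3.1667, f(x_4) = -0.079393, coefficient = 2
x_5 = 3.4583, f(x_5) = -1.077171, coefficient = 2
x_6 = 3.7500, f(x_6) = -2.143355, coefficient = 1

I ≈ (0.291667/2) × 5.056910 = 0.737466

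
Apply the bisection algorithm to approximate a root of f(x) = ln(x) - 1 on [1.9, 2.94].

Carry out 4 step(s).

f(x) = ln(x) - 1
Initial interval: [1.9, 2.94]

Iteration 1:
  c_1 = (1.900000 + 2.940000)/2 = 2.420000
  f(c_1) = f(2.420000) = -0.116232
  f(a) × f(c) ≥ 0, new interval: [2.420000, 2.940000]
Iteration 2:
  c_2 = (2.420000 + 2.940000)/2 = 2.680000
  f(c_2) = f(2.680000) = -0.014183
  f(a) × f(c) ≥ 0, new interval: [2.680000, 2.940000]
Iteration 3:
  c_3 = (2.680000 + 2.940000)/2 = 2.810000
  f(c_3) = f(2.810000) = 0.033184
  f(a) × f(c) < 0, new interval: [2.680000, 2.810000]
Iteration 4:
  c_4 = (2.680000 + 2.810000)/2 = 2.745000
  f(c_4) = f(2.745000) = 0.009781
  f(a) × f(c) < 0, new interval: [2.680000, 2.745000]

After 4 iteration(s), the approximation is c_4 = 2.745000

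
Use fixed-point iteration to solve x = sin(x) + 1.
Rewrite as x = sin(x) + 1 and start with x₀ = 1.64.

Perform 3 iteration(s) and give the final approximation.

Equation: x = sin(x) + 1
Fixed-point form: x = sin(x) + 1
x₀ = 1.64

x_1 = g(1.640000) = 1.997606
x_2 = g(1.997606) = 1.910291
x_3 = g(1.910291) = 1.942923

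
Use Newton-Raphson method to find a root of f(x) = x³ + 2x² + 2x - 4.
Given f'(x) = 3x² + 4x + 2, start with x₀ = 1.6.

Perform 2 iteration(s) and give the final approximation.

f(x) = x³ + 2x² + 2x - 4
f'(x) = 3x² + 4x + 2
x₀ = 1.6

Newton-Raphson formula: x_{n+1} = x_n - f(x_n)/f'(x_n)

Iteration 1:
  f(1.600000) = 8.416000
  f'(1.600000) = 16.080000
  x_1 = 1.600000 - 8.416000/16.080000 = 1.076617
Iteration 2:
  f(1.076617) = 1.719353
  f'(1.076617) = 9.783780
  x_2 = 1.076617 - 1.719353/9.783780 = 0.900882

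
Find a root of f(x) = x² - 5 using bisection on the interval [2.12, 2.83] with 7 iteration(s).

f(x) = x² - 5
Initial interval: [2.12, 2.83]

Iteration 1:
  c_1 = (2.120000 + 2.830000)/2 = 2.475000
  f(c_1) = f(2.475000) = 1.125625
  f(a) × f(c) < 0, new interval: [2.120000, 2.475000]
Iteration 2:
  c_2 = (2.120000 + 2.475000)/2 = 2.297500
  f(c_2) = f(2.297500) = 0.278506
  f(a) × f(c) < 0, new interval: [2.120000, 2.297500]
Iteration 3:
  c_3 = (2.120000 + 2.297500)/2 = 2.208750
  f(c_3) = f(2.208750) = -0.121423
  f(a) × f(c) ≥ 0, new interval: [2.208750, 2.297500]
Iteration 4:
  c_4 = (2.208750 + 2.297500)/2 = 2.253125
  f(c_4) = f(2.253125) = 0.076572
  f(a) × f(c) < 0, new interval: [2.208750, 2.253125]
Iteration 5:
  c_5 = (2.208750 + 2.253125)/2 = 2.230938
  f(c_5) = f(2.230938) = -0.022918
  f(a) × f(c) ≥ 0, new interval: [2.230938, 2.253125]
Iteration 6:
  c_6 = (2.230938 + 2.253125)/2 = 2.242031
  f(c_6) = f(2.242031) = 0.026704
  f(a) × f(c) < 0, new interval: [2.230938, 2.242031]
Iteration 7:
  c_7 = (2.230938 + 2.242031)/2 = 2.236484
  f(c_7) = f(2.236484) = 0.001862
  f(a) × f(c) < 0, new interval: [2.230938, 2.236484]

After 7 iteration(s), the approximation is c_7 = 2.236484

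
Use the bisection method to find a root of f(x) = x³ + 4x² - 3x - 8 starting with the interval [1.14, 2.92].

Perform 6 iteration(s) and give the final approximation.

f(x) = x³ + 4x² - 3x - 8
Initial interval: [1.14, 2.92]

Iteration 1:
  c_1 = (1.140000 + 2.920000)/2 = 2.030000
  f(c_1) = f(2.030000) = 10.759027
  f(a) × f(c) < 0, new interval: [1.140000, 2.030000]
Iteration 2:
  c_2 = (1.140000 + 2.030000)/2 = 1.585000
  f(c_2) = f(1.585000) = 1.275777
  f(a) × f(c) < 0, new interval: [1.140000, 1.585000]
Iteration 3:
  c_3 = (1.140000 + 1.585000)/2 = 1.362500
  f(c_3) = f(1.362500) = -2.132521
  f(a) × f(c) ≥ 0, new interval: [1.362500, 1.585000]
Iteration 4:
  c_4 = (1.362500 + 1.585000)/2 = 1.473750
  f(c_4) = f(1.473750) = -0.532599
  f(a) × f(c) ≥ 0, new interval: [1.473750, 1.585000]
Iteration 5:
  c_5 = (1.473750 + 1.585000)/2 = 1.529375
  f(c_5) = f(1.529375) = 0.345016
  f(a) × f(c) < 0, new interval: [1.473750, 1.529375]
Iteration 6:
  c_6 = (1.473750 + 1.529375)/2 = 1.501562
  f(c_6) = f(1.501562) = -0.100370
  f(a) × f(c) ≥ 0, new interval: [1.501562, 1.529375]

After 6 iteration(s), the approximation is c_6 = 1.501562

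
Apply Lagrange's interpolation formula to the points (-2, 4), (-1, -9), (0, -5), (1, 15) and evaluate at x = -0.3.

Lagrange interpolation formula:
P(x) = Σ yᵢ × Lᵢ(x)
where Lᵢ(x) = Π_{j≠i} (x - xⱼ)/(xᵢ - xⱼ)

L_0(-0.3) = (-0.3 - (-1))/(-2 - (-1)) × (-0.3 - 0)/(-2 - 0) × (-0.3 - 1)/(-2 - 1) = -0.045500
L_1(-0.3) = (-0.3 - (-2))/(-1 - (-2)) × (-0.3 - 0)/(-1 - 0) × (-0.3 - 1)/(-1 - 1) = 0.331500
L_2(-0.3) = (-0.3 - (-2))/(0 - (-2)) × (-0.3 - (-1))/(0 - (-1)) × (-0.3 - 1)/(0 - 1) = 0.773500
L_3(-0.3) = (-0.3 - (-2))/(1 - (-2)) × (-0.3 - (-1))/(1 - (-1)) × (-0.3 - 0)/(1 - 0) = -0.059500

P(-0.3) = 4×L_0(-0.3) + (-9)×L_1(-0.3) + (-5)×L_2(-0.3) + 15×L_3(-0.3)
P(-0.3) = -7.925500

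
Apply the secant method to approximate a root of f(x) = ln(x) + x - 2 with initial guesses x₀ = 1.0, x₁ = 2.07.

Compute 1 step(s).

f(x) = ln(x) + x - 2
x₀ = 1.0, x₁ = 2.07

Secant formula: x_{n+1} = x_n - f(x_n)(x_n - x_{n-1})/(f(x_n) - f(x_{n-1}))

Iteration 1:
  f(1.000000) = -1.000000
  f(2.070000) = 0.797549
  x_2 = 2.070000 - 0.797549×(2.070000 - 1.000000)/(0.797549 - (-1.000000))
       = 1.595255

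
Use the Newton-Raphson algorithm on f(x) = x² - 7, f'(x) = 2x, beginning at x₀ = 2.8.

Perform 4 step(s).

f(x) = x² - 7
f'(x) = 2x
x₀ = 2.8

Newton-Raphson formula: x_{n+1} = x_n - f(x_n)/f'(x_n)

Iteration 1:
  f(2.800000) = 0.840000
  f'(2.800000) = 5.600000
  x_1 = 2.800000 - 0.840000/5.600000 = 2.650000
Iteration 2:
  f(2.650000) = 0.022500
  f'(2.650000) = 5.300000
  x_2 = 2.650000 - 0.022500/5.300000 = 2.645755
Iteration 3:
  f(2.645755) = 0.000018
  f'(2.645755) = 5.291509
  x_3 = 2.645755 - 0.000018/5.291509 = 2.645751
Iteration 4:
  f(2.645751) = 0.000000
  f'(2.645751) = 5.291503
  x_4 = 2.645751 - 0.000000/5.291503 = 2.645751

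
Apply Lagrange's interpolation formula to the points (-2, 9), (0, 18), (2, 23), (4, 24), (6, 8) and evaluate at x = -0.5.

Lagrange interpolation formula:
P(x) = Σ yᵢ × Lᵢ(x)
where Lᵢ(x) = Π_{j≠i} (x - xⱼ)/(xᵢ - xⱼ)

L_0(-0.5) = (-0.5 - 0)/(-2 - 0) × (-0.5 - 2)/(-2 - 2) × (-0.5 - 4)/(-2 - 4) × (-0.5 - 6)/(-2 - 6) = 0.095215
L_1(-0.5) = (-0.5 - (-2))/(0 - (-2)) × (-0.5 - 2)/(0 - 2) × (-0.5 - 4)/(0 - 4) × (-0.5 - 6)/(0 - 6) = 1.142578
L_2(-0.5) = (-0.5 - (-2))/(2 - (-2)) × (-0.5 - 0)/(2 - 0) × (-0.5 - 4)/(2 - 4) × (-0.5 - 6)/(2 - 6) = -0.342773
L_3(-0.5) = (-0.5 - (-2))/(4 - (-2)) × (-0.5 - 0)/(4 - 0) × (-0.5 - 2)/(4 - 2) × (-0.5 - 6)/(4 - 6) = 0.126953
L_4(-0.5) = (-0.5 - (-2))/(6 - (-2)) × (-0.5 - 0)/(6 - 0) × (-0.5 - 2)/(6 - 2) × (-0.5 - 4)/(6 - 4) = -0.021973

P(-0.5) = 9×L_0(-0.5) + 18×L_1(-0.5) + 23×L_2(-0.5) + 24×L_3(-0.5) + 8×L_4(-0.5)
P(-0.5) = 16.410645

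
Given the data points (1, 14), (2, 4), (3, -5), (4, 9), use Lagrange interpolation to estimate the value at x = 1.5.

Lagrange interpolation formula:
P(x) = Σ yᵢ × Lᵢ(x)
where Lᵢ(x) = Π_{j≠i} (x - xⱼ)/(xᵢ - xⱼ)

L_0(1.5) = (1.5 - 2)/(1 - 2) × (1.5 - 3)/(1 - 3) × (1.5 - 4)/(1 - 4) = 0.312500
L_1(1.5) = (1.5 - 1)/(2 - 1) × (1.5 - 3)/(2 - 3) × (1.5 - 4)/(2 - 4) = 0.937500
L_2(1.5) = (1.5 - 1)/(3 - 1) × (1.5 - 2)/(3 - 2) × (1.5 - 4)/(3 - 4) = -0.312500
L_3(1.5) = (1.5 - 1)/(4 - 1) × (1.5 - 2)/(4 - 2) × (1.5 - 3)/(4 - 3) = 0.062500

P(1.5) = 14×L_0(1.5) + 4×L_1(1.5) + (-5)×L_2(1.5) + 9×L_3(1.5)
P(1.5) = 10.250000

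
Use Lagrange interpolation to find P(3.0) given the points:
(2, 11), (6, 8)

Lagrange interpolation formula:
P(x) = Σ yᵢ × Lᵢ(x)
where Lᵢ(x) = Π_{j≠i} (x - xⱼ)/(xᵢ - xⱼ)

L_0(3.0) = (3.0 - 6)/(2 - 6) = 0.750000
L_1(3.0) = (3.0 - 2)/(6 - 2) = 0.250000

P(3.0) = 11×L_0(3.0) + 8×L_1(3.0)
P(3.0) = 10.250000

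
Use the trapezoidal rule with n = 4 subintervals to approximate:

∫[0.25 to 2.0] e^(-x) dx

f(x) = e^(-x)
a = 0.25, b = 2.0, n = 4
h = (b - a)/n = 0.437500

Trapezoidal rule: (h/2)[f(x₀) + 2f(x₁) + 2f(x₂) + ... + f(xₙ)]

x_0 = 0.2500, f(x_0) = 0.778801, coefficient = 1
x_1 = 0.6875, f(x_1) = 0.502832, coefficient = 2
x_2 = 1.1250, f(x_2) = 0.324652, coefficient = 2
x_3 = 1.5625, f(x_3) = 0.209611, coefficient = 2
x_4 = 2.0000, f(x_4) = 0.135335, coefficient = 1

I ≈ (0.437500/2) × 2.988327 = 0.653697
Exact value: 0.643465
Error: 0.010231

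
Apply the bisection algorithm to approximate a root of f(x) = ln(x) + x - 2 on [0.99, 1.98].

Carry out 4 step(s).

f(x) = ln(x) + x - 2
Initial interval: [0.99, 1.98]

Iteration 1:
  c_1 = (0.990000 + 1.980000)/2 = 1.485000
  f(c_1) = f(1.485000) = -0.119585
  f(a) × f(c) ≥ 0, new interval: [1.485000, 1.980000]
Iteration 2:
  c_2 = (1.485000 + 1.980000)/2 = 1.732500
  f(c_2) = f(1.732500) = 0.282065
  f(a) × f(c) < 0, new interval: [1.485000, 1.732500]
Iteration 3:
  c_3 = (1.485000 + 1.732500)/2 = 1.608750
  f(c_3) = f(1.608750) = 0.084207
  f(a) × f(c) < 0, new interval: [1.485000, 1.608750]
Iteration 4:
  c_4 = (1.485000 + 1.608750)/2 = 1.546875
  f(c_4) = f(1.546875) = -0.016888
  f(a) × f(c) ≥ 0, new interval: [1.546875, 1.608750]

After 4 iteration(s), the approximation is c_4 = 1.546875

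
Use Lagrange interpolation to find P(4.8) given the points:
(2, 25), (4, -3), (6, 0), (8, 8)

Lagrange interpolation formula:
P(x) = Σ yᵢ × Lᵢ(x)
where Lᵢ(x) = Π_{j≠i} (x - xⱼ)/(xᵢ - xⱼ)

L_0(4.8) = (4.8 - 4)/(2 - 4) × (4.8 - 6)/(2 - 6) × (4.8 - 8)/(2 - 8) = -0.064000
L_1(4.8) = (4.8 - 2)/(4 - 2) × (4.8 - 6)/(4 - 6) × (4.8 - 8)/(4 - 8) = 0.672000
L_2(4.8) = (4.8 - 2)/(6 - 2) × (4.8 - 4)/(6 - 4) × (4.8 - 8)/(6 - 8) = 0.448000
L_3(4.8) = (4.8 - 2)/(8 - 2) × (4.8 - 4)/(8 - 4) × (4.8 - 6)/(8 - 6) = -0.056000

P(4.8) = 25×L_0(4.8) + (-3)×L_1(4.8) + 0×L_2(4.8) + 8×L_3(4.8)
P(4.8) = -4.064000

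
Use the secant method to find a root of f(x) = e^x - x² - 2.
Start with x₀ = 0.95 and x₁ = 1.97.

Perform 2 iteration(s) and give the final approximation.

f(x) = e^x - x² - 2
x₀ = 0.95, x₁ = 1.97

Secant formula: x_{n+1} = x_n - f(x_n)(x_n - x_{n-1})/(f(x_n) - f(x_{n-1}))

Iteration 1:
  f(0.950000) = -0.316790
  f(1.970000) = 1.289776
  x_2 = 1.970000 - 1.289776×(1.970000 - 0.950000)/(1.289776 - (-0.316790))
       = 1.151128
Iteration 2:
  f(1.970000) = 1.289776
  f(1.151128) = -0.163338
  x_3 = 1.151128 - (-0.163338)×(1.151128 - 1.970000)/(-0.163338 - 1.289776)
       = 1.243174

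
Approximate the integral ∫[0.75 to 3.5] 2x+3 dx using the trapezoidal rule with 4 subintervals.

f(x) = 2x+3
a = 0.75, b = 3.5, n = 4
h = (b - a)/n = 0.687500

Trapezoidal rule: (h/2)[f(x₀) + 2f(x₁) + 2f(x₂) + ... + f(xₙ)]

x_0 = 0.7500, f(x_0) = 4.500000, coefficient = 1
x_1 = 1.4375, f(x_1) = 5.875000, coefficient = 2
x_2 = 2.1250, f(x_2) = 7.250000, coefficient = 2
x_3 = 2.8125, f(x_3) = 8.625000, coefficient = 2
x_4 = 3.5000, f(x_4) = 10.000000, coefficient = 1

I ≈ (0.687500/2) × 58.000000 = 19.937500
Exact value: 19.937500
Error: 0.000000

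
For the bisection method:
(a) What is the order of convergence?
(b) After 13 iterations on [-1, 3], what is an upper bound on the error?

(a) Bisection has linear (order 1) convergence; the error is halved each step.

(b) Error bound = (b-a)/2^n = (3 - (-1))/2^{13}
    = 4/2^{13}

(a) 1 (linear); (b) error ≤ 4.88e-04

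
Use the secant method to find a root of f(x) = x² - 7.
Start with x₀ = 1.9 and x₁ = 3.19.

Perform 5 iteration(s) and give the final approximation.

f(x) = x² - 7
x₀ = 1.9, x₁ = 3.19

Secant formula: x_{n+1} = x_n - f(x_n)(x_n - x_{n-1})/(f(x_n) - f(x_{n-1}))

Iteration 1:
  f(1.900000) = -3.390000
  f(3.190000) = 3.176100
  x_2 = 3.190000 - 3.176100×(3.190000 - 1.900000)/(3.176100 - (-3.390000))
       = 2.566012
Iteration 2:
  f(3.190000) = 3.176100
  f(2.566012) = -0.415584
  x_3 = 2.566012 - (-0.415584)×(2.566012 - 3.190000)/(-0.415584 - 3.176100)
       = 2.638212
Iteration 3:
  f(2.566012) = -0.415584
  f(2.638212) = -0.039839
  x_4 = 2.638212 - (-0.039839)×(2.638212 - 2.566012)/(-0.039839 - (-0.415584))
       = 2.645867
Iteration 4:
  f(2.638212) = -0.039839
  f(2.645867) = 0.000611
  x_5 = 2.645867 - 0.000611×(2.645867 - 2.638212)/(0.000611 - (-0.039839))
       = 2.645751
Iteration 5:
  f(2.645867) = 0.000611
  f(2.645751) = -0.000001
  x_6 = 2.645751 - (-0.000001)×(2.645751 - 2.645867)/(-0.000001 - 0.000611)
       = 2.645751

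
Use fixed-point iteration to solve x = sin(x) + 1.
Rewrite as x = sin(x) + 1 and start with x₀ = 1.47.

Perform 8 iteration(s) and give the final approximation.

Equation: x = sin(x) + 1
Fixed-point form: x = sin(x) + 1
x₀ = 1.47

x_1 = g(1.470000) = 1.994924
x_2 = g(1.994924) = 1.911398
x_3 = g(1.911398) = 1.942554
x_4 = g(1.942554) = 1.931690
x_5 = g(1.931690) = 1.935582
x_6 = g(1.935582) = 1.934200
x_7 = g(1.934200) = 1.934692
x_8 = g(1.934692) = 1.934517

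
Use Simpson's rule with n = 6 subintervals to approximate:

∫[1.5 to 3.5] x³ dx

f(x) = x³
a = 1.5, b = 3.5, n = 6
h = (b - a)/n = 0.333333

Simpson's rule: (h/3)[f(x₀) + 4f(x₁) + 2f(x₂) + ... + f(xₙ)]

x_0 = 1.5000, f(x_0) = 3.375000, coefficient = 1
x_1 = 1.8333, f(x_1) = 6.162037, coefficient = 4
x_2 = 2.1667, f(x_2) = 10.171296, coefficient = 2
x_3 = 2.5000, f(x_3) = 15.625000, coefficient = 4
x_4 = 2.8333, f(x_4) = 22.745370, coefficient = 2
x_5 = 3.1667, f(x_5) = 31.754630, coefficient = 4
x_6 = 3.5000, f(x_6) = 42.875000, coefficient = 1

I ≈ (0.333333/3) × 326.250000 = 36.250000
Exact value: 36.250000
Error: 0.000000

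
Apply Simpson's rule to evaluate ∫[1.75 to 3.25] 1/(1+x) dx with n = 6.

f(x) = 1/(1+x)
a = 1.75, b = 3.25, n = 6
h = (b - a)/n = 0.250000

Simpson's rule: (h/3)[f(x₀) + 4f(x₁) + 2f(x₂) + ... + f(xₙ)]

x_0 = 1.7500, f(x_0) = 0.363636, coefficient = 1
x_1 = 2.0000, f(x_1) = 0.333333, coefficient = 4
x_2 = 2.2500, f(x_2) = 0.307692, coefficient = 2
x_3 = 2.5000, f(x_3) = 0.285714, coefficient = 4
x_4 = 2.7500, f(x_4) = 0.266667, coefficient = 2
x_5 = 3.0000, f(x_5) = 0.250000, coefficient = 4
x_6 = 3.2500, f(x_6) = 0.235294, coefficient = 1

I ≈ (0.250000/3) × 5.223839 = 0.435320
Exact value: 0.435318
Error: 0.000002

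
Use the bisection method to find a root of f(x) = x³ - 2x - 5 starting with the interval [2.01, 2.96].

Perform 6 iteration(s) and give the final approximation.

f(x) = x³ - 2x - 5
Initial interval: [2.01, 2.96]

Iteration 1:
  c_1 = (2.010000 + 2.960000)/2 = 2.485000
  f(c_1) = f(2.485000) = 5.375434
  f(a) × f(c) < 0, new interval: [2.010000, 2.485000]
Iteration 2:
  c_2 = (2.010000 + 2.485000)/2 = 2.247500
  f(c_2) = f(2.247500) = 1.857698
  f(a) × f(c) < 0, new interval: [2.010000, 2.247500]
Iteration 3:
  c_3 = (2.010000 + 2.247500)/2 = 2.128750
  f(c_3) = f(2.128750) = 0.389094
  f(a) × f(c) < 0, new interval: [2.010000, 2.128750]
Iteration 4:
  c_4 = (2.010000 + 2.128750)/2 = 2.069375
  f(c_4) = f(2.069375) = -0.277039
  f(a) × f(c) ≥ 0, new interval: [2.069375, 2.128750]
Iteration 5:
  c_5 = (2.069375 + 2.128750)/2 = 2.099062
  f(c_5) = f(2.099062) = 0.050477
  f(a) × f(c) < 0, new interval: [2.069375, 2.099062]
Iteration 6:
  c_6 = (2.069375 + 2.099062)/2 = 2.084219
  f(c_6) = f(2.084219) = -0.114658
  f(a) × f(c) ≥ 0, new interval: [2.084219, 2.099062]

After 6 iteration(s), the approximation is c_6 = 2.084219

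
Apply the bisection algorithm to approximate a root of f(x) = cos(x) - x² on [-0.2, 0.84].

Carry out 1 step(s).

f(x) = cos(x) - x²
Initial interval: [-0.2, 0.84]

Iteration 1:
  c_1 = (-0.200000 + 0.840000)/2 = 0.320000
  f(c_1) = f(0.320000) = 0.846835
  f(a) × f(c) ≥ 0, new interval: [0.320000, 0.840000]

After 1 iteration(s), the approximation is c_1 = 0.320000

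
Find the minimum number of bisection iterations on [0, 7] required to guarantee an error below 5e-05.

We need (b-a)/2^n ≤ 5e-05
(7 - 0)/2^n ≤ 5e-05
7/2^n ≤ 5e-05
2^n ≥ 140000
n ≥ log₂(140000) = 17.10
n ≥ 18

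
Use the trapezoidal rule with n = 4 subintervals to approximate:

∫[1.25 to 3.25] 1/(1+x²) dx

f(x) = 1/(1+x²)
a = 1.25, b = 3.25, n = 4
h = (b - a)/n = 0.500000

Trapezoidal rule: (h/2)[f(x₀) + 2f(x₁) + 2f(x₂) + ... + f(xₙ)]

x_0 = 1.2500, f(x_0) = 0.390244, coefficient = 1
x_1 = 1.7500, f(x_1) = 0.246154, coefficient = 2
x_2 = 2.2500, f(x_2) = 0.164948, coefficient = 2
x_3 = 2.7500, f(x_3) = 0.116788, coefficient = 2
x_4 = 3.2500, f(x_4) = 0.086486, coefficient = 1

I ≈ (0.500000/2) × 1.532512 = 0.383128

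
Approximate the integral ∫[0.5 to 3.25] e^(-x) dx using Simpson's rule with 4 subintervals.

f(x) = e^(-x)
a = 0.5, b = 3.25, n = 4
h = (b - a)/n = 0.687500

Simpson's rule: (h/3)[f(x₀) + 4f(x₁) + 2f(x₂) + ... + f(xₙ)]

x_0 = 0.5000, f(x_0) = 0.606531, coefficient = 1
x_1 = 1.1875, f(x_1) = 0.304983, coefficient = 4
x_2 = 1.8750, f(x_2) = 0.153355, coefficient = 2
x_3 = 2.5625, f(x_3) = 0.077112, coefficient = 4
x_4 = 3.2500, f(x_4) = 0.038774, coefficient = 1

I ≈ (0.687500/3) × 2.480393 = 0.568423
Exact value: 0.567756
Error: 0.000667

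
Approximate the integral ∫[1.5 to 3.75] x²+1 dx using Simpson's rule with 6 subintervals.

f(x) = x²+1
a = 1.5, b = 3.75, n = 6
h = (b - a)/n = 0.375000

Simpson's rule: (h/3)[f(x₀) + 4f(x₁) + 2f(x₂) + ... + f(xₙ)]

x_0 = 1.5000, f(x_0) = 3.250000, coefficient = 1
x_1 = 1.8750, f(x_1) = 4.515625, coefficient = 4
x_2 = 2.2500, f(x_2) = 6.062500, coefficient = 2
x_3 = 2.6250, f(x_3) = 7.890625, coefficient = 4
x_4 = 3.0000, f(x_4) = 10.000000, coefficient = 2
x_5 = 3.3750, f(x_5) = 12.390625, coefficient = 4
x_6 = 3.7500, f(x_6) = 15.062500, coefficient = 1

I ≈ (0.375000/3) × 149.625000 = 18.703125
Exact value: 18.703125
Error: 0.000000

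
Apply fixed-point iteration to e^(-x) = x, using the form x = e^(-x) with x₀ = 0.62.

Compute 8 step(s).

Equation: e^(-x) = x
Fixed-point form: x = e^(-x)
x₀ = 0.62

x_1 = g(0.620000) = 0.537944
x_2 = g(0.537944) = 0.583947
x_3 = g(0.583947) = 0.557693
x_4 = g(0.557693) = 0.572529
x_5 = g(0.572529) = 0.564097
x_6 = g(0.564097) = 0.568873
x_7 = g(0.568873) = 0.566163
x_8 = g(0.566163) = 0.567700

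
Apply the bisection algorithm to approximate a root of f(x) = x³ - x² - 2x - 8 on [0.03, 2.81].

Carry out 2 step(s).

f(x) = x³ - x² - 2x - 8
Initial interval: [0.03, 2.81]

Iteration 1:
  c_1 = (0.030000 + 2.810000)/2 = 1.420000
  f(c_1) = f(1.420000) = -9.993112
  f(a) × f(c) ≥ 0, new interval: [1.420000, 2.810000]
Iteration 2:
  c_2 = (1.420000 + 2.810000)/2 = 2.115000
  f(c_2) = f(2.115000) = -7.242354
  f(a) × f(c) ≥ 0, new interval: [2.115000, 2.810000]

After 2 iteration(s), the approximation is c_2 = 2.115000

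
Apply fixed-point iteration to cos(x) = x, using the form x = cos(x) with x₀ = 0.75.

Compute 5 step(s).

Equation: cos(x) = x
Fixed-point form: x = cos(x)
x₀ = 0.75

x_1 = g(0.750000) = 0.731689
x_2 = g(0.731689) = 0.744047
x_3 = g(0.744047) = 0.735734
x_4 = g(0.735734) = 0.741339
x_5 = g(0.741339) = 0.737565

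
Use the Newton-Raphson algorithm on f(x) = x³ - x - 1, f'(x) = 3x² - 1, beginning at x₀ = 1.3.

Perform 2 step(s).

f(x) = x³ - x - 1
f'(x) = 3x² - 1
x₀ = 1.3

Newton-Raphson formula: x_{n+1} = x_n - f(x_n)/f'(x_n)

Iteration 1:
  f(1.300000) = -0.103000
  f'(1.300000) = 4.070000
  x_1 = 1.300000 - (-0.103000)/4.070000 = 1.325307
Iteration 2:
  f(1.325307) = 0.002514
  f'(1.325307) = 4.269317
  x_2 = 1.325307 - 0.002514/4.269317 = 1.324718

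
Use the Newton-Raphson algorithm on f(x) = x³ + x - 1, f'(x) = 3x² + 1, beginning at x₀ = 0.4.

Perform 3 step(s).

f(x) = x³ + x - 1
f'(x) = 3x² + 1
x₀ = 0.4

Newton-Raphson formula: x_{n+1} = x_n - f(x_n)/f'(x_n)

Iteration 1:
  f(0.400000) = -0.536000
  f'(0.400000) = 1.480000
  x_1 = 0.400000 - (-0.536000)/1.480000 = 0.762162
Iteration 2:
  f(0.762162) = 0.204895
  f'(0.762162) = 2.742673
  x_2 = 0.762162 - 0.204895/2.742673 = 0.687456
Iteration 3:
  f(0.687456) = 0.012344
  f'(0.687456) = 2.417786
  x_3 = 0.687456 - 0.012344/2.417786 = 0.682350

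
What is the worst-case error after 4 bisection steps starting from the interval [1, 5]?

Bisection error bound: |error| ≤ (b-a)/2^n
|error| ≤ (5 - 1)/2^4 = 4/2^4
|error| ≤ 0.2500000000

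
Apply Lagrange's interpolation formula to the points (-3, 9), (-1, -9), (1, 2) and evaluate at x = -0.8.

Lagrange interpolation formula:
P(x) = Σ yᵢ × Lᵢ(x)
where Lᵢ(x) = Π_{j≠i} (x - xⱼ)/(xᵢ - xⱼ)

L_0(-0.8) = (-0.8 - (-1))/(-3 - (-1)) × (-0.8 - 1)/(-3 - 1) = -0.045000
L_1(-0.8) = (-0.8 - (-3))/(-1 - (-3)) × (-0.8 - 1)/(-1 - 1) = 0.990000
L_2(-0.8) = (-0.8 - (-3))/(1 - (-3)) × (-0.8 - (-1))/(1 - (-1)) = 0.055000

P(-0.8) = 9×L_0(-0.8) + (-9)×L_1(-0.8) + 2×L_2(-0.8)
P(-0.8) = -9.205000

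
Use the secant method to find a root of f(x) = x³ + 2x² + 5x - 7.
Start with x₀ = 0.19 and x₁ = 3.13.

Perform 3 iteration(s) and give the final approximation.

f(x) = x³ + 2x² + 5x - 7
x₀ = 0.19, x₁ = 3.13

Secant formula: x_{n+1} = x_n - f(x_n)(x_n - x_{n-1})/(f(x_n) - f(x_{n-1}))

Iteration 1:
  f(0.190000) = -5.970941
  f(3.130000) = 58.908097
  x_2 = 3.130000 - 58.908097×(3.130000 - 0.190000)/(58.908097 - (-5.970941))
       = 0.460574
Iteration 2:
  f(3.130000) = 58.908097
  f(0.460574) = -4.175174
  x_3 = 0.460574 - (-4.175174)×(0.460574 - 3.130000)/(-4.175174 - 58.908097)
       = 0.637250
Iteration 3:
  f(0.460574) = -4.175174
  f(0.637250) = -2.742795
  x_4 = 0.637250 - (-2.742795)×(0.637250 - 0.460574)/(-2.742795 - (-4.175174))
       = 0.975559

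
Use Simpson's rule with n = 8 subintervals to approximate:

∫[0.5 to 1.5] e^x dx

f(x) = e^x
a = 0.5, b = 1.5, n = 8
h = (b - a)/n = 0.125000

Simpson's rule: (h/3)[f(x₀) + 4f(x₁) + 2f(x₂) + ... + f(xₙ)]

x_0 = 0.5000, f(x_0) = 1.648721, coefficient = 1
x_1 = 0.6250, f(x_1) = 1.868246, coefficient = 4
x_2 = 0.7500, f(x_2) = 2.117000, coefficient = 2
x_3 = 0.8750, f(x_3) = 2.398875, coefficient = 4
x_4 = 1.0000, f(x_4) = 2.718282, coefficient = 2
x_5 = 1.1250, f(x_5) = 3.080217, coefficient = 4
x_6 = 1.2500, f(x_6) = 3.490343, coefficient = 2
x_7 = 1.3750, f(x_7) = 3.955077, coefficient = 4
x_8 = 1.5000, f(x_8) = 4.481689, coefficient = 1

I ≈ (0.125000/3) × 67.991319 = 2.832972
Exact value: 2.832968
Error: 0.000004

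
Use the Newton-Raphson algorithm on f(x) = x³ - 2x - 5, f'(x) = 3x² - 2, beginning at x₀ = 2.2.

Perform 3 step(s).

f(x) = x³ - 2x - 5
f'(x) = 3x² - 2
x₀ = 2.2

Newton-Raphson formula: x_{n+1} = x_n - f(x_n)/f'(x_n)

Iteration 1:
  f(2.200000) = 1.248000
  f'(2.200000) = 12.520000
  x_1 = 2.200000 - 1.248000/12.520000 = 2.100319
Iteration 2:
  f(2.100319) = 0.064589
  f'(2.100319) = 11.234026
  x_2 = 2.100319 - 0.064589/11.234026 = 2.094570
Iteration 3:
  f(2.094570) = 0.000208
  f'(2.094570) = 11.161672
  x_3 = 2.094570 - 0.000208/11.161672 = 2.094551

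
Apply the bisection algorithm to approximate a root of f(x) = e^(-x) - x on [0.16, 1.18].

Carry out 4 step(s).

f(x) = e^(-x) - x
Initial interval: [0.16, 1.18]

Iteration 1:
  c_1 = (0.160000 + 1.180000)/2 = 0.670000
  f(c_1) = f(0.670000) = -0.158291
  f(a) × f(c) < 0, new interval: [0.160000, 0.670000]
Iteration 2:
  c_2 = (0.160000 + 0.670000)/2 = 0.415000
  f(c_2) = f(0.415000) = 0.245340
  f(a) × f(c) ≥ 0, new interval: [0.415000, 0.670000]
Iteration 3:
  c_3 = (0.415000 + 0.670000)/2 = 0.542500
  f(c_3) = f(0.542500) = 0.038793
  f(a) × f(c) ≥ 0, new interval: [0.542500, 0.670000]
Iteration 4:
  c_4 = (0.542500 + 0.670000)/2 = 0.606250
  f(c_4) = f(0.606250) = -0.060858
  f(a) × f(c) < 0, new interval: [0.542500, 0.606250]

After 4 iteration(s), the approximation is c_4 = 0.606250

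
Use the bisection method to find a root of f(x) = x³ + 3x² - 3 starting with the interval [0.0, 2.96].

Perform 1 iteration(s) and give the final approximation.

f(x) = x³ + 3x² - 3
Initial interval: [0.0, 2.96]

Iteration 1:
  c_1 = (0.000000 + 2.960000)/2 = 1.480000
  f(c_1) = f(1.480000) = 6.812992
  f(a) × f(c) < 0, new interval: [0.000000, 1.480000]

After 1 iteration(s), the approximation is c_1 = 1.480000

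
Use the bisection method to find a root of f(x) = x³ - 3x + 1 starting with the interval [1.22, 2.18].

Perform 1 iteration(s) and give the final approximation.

f(x) = x³ - 3x + 1
Initial interval: [1.22, 2.18]

Iteration 1:
  c_1 = (1.220000 + 2.180000)/2 = 1.700000
  f(c_1) = f(1.700000) = 0.813000
  f(a) × f(c) < 0, new interval: [1.220000, 1.700000]

After 1 iteration(s), the approximation is c_1 = 1.700000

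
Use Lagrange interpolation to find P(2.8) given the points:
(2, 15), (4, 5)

Lagrange interpolation formula:
P(x) = Σ yᵢ × Lᵢ(x)
where Lᵢ(x) = Π_{j≠i} (x - xⱼ)/(xᵢ - xⱼ)

L_0(2.8) = (2.8 - 4)/(2 - 4) = 0.600000
L_1(2.8) = (2.8 - 2)/(4 - 2) = 0.400000

P(2.8) = 15×L_0(2.8) + 5×L_1(2.8)
P(2.8) = 11.000000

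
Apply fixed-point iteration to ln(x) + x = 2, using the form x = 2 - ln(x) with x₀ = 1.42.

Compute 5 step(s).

Equation: ln(x) + x = 2
Fixed-point form: x = 2 - ln(x)
x₀ = 1.42

x_1 = g(1.420000) = 1.649343
x_2 = g(1.649343) = 1.499623
x_3 = g(1.499623) = 1.594786
x_4 = g(1.594786) = 1.533260
x_5 = g(1.533260) = 1.572604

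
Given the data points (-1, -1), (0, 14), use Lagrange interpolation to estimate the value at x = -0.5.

Lagrange interpolation formula:
P(x) = Σ yᵢ × Lᵢ(x)
where Lᵢ(x) = Π_{j≠i} (x - xⱼ)/(xᵢ - xⱼ)

L_0(-0.5) = (-0.5 - 0)/(-1 - 0) = 0.500000
L_1(-0.5) = (-0.5 - (-1))/(0 - (-1)) = 0.500000

P(-0.5) = (-1)×L_0(-0.5) + 14×L_1(-0.5)
P(-0.5) = 6.500000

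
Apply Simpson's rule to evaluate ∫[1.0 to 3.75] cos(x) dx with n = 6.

f(x) = cos(x)
a = 1.0, b = 3.75, n = 6
h = (b - a)/n = 0.458333

Simpson's rule: (h/3)[f(x₀) + 4f(x₁) + 2f(x₂) + ... + f(xₙ)]

x_0 = 1.0000, f(x_0) = 0.540302, coefficient = 1
x_1 = 1.4583, f(x_1) = 0.112226, coefficient = 4
x_2 = 1.9167, f(x_2) = -0.339016, coefficient = 2
x_3 = 2.3750, f(x_3) = -0.720278, coefficient = 4
x_4 = 2.8333, f(x_4) = -0.952863, coefficient = 2
x_5 = 3.2917, f(x_5) = -0.988760, coefficient = 4
x_6 = 3.7500, f(x_6) = -0.820559, coefficient = 1

I ≈ (0.458333/3) × -9.251264 = -1.413388
Exact value: -1.413032
Error: 0.000355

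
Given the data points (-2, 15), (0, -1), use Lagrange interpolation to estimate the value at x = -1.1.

Lagrange interpolation formula:
P(x) = Σ yᵢ × Lᵢ(x)
where Lᵢ(x) = Π_{j≠i} (x - xⱼ)/(xᵢ - xⱼ)

L_0(-1.1) = (-1.1 - 0)/(-2 - 0) = 0.550000
L_1(-1.1) = (-1.1 - (-2))/(0 - (-2)) = 0.450000

P(-1.1) = 15×L_0(-1.1) + (-1)×L_1(-1.1)
P(-1.1) = 7.800000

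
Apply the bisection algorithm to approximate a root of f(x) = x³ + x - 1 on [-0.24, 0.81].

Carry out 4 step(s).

f(x) = x³ + x - 1
Initial interval: [-0.24, 0.81]

Iteration 1:
  c_1 = (-0.240000 + 0.810000)/2 = 0.285000
  f(c_1) = f(0.285000) = -0.691851
  f(a) × f(c) ≥ 0, new interval: [0.285000, 0.810000]
Iteration 2:
  c_2 = (0.285000 + 0.810000)/2 = 0.547500
  f(c_2) = f(0.547500) = -0.288383
  f(a) × f(c) ≥ 0, new interval: [0.547500, 0.810000]
Iteration 3:
  c_3 = (0.547500 + 0.810000)/2 = 0.678750
  f(c_3) = f(0.678750) = -0.008549
  f(a) × f(c) ≥ 0, new interval: [0.678750, 0.810000]
Iteration 4:
  c_4 = (0.678750 + 0.810000)/2 = 0.744375
  f(c_4) = f(0.744375) = 0.156829
  f(a) × f(c) < 0, new interval: [0.678750, 0.744375]

After 4 iteration(s), the approximation is c_4 = 0.744375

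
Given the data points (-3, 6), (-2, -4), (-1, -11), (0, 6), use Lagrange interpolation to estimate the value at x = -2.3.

Lagrange interpolation formula:
P(x) = Σ yᵢ × Lᵢ(x)
where Lᵢ(x) = Π_{j≠i} (x - xⱼ)/(xᵢ - xⱼ)

L_0(-2.3) = (-2.3 - (-2))/(-3 - (-2)) × (-2.3 - (-1))/(-3 - (-1)) × (-2.3 - 0)/(-3 - 0) = 0.149500
L_1(-2.3) = (-2.3 - (-3))/(-2 - (-3)) × (-2.3 - (-1))/(-2 - (-1)) × (-2.3 - 0)/(-2 - 0) = 1.046500
L_2(-2.3) = (-2.3 - (-3))/(-1 - (-3)) × (-2.3 - (-2))/(-1 - (-2)) × (-2.3 - 0)/(-1 - 0) = -0.241500
L_3(-2.3) = (-2.3 - (-3))/(0 - (-3)) × (-2.3 - (-2))/(0 - (-2)) × (-2.3 - (-1))/(0 - (-1)) = 0.045500

P(-2.3) = 6×L_0(-2.3) + (-4)×L_1(-2.3) + (-11)×L_2(-2.3) + 6×L_3(-2.3)
P(-2.3) = -0.359500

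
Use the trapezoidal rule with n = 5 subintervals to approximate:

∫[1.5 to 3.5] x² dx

f(x) = x²
a = 1.5, b = 3.5, n = 5
h = (b - a)/n = 0.400000

Trapezoidal rule: (h/2)[f(x₀) + 2f(x₁) + 2f(x₂) + ... + f(xₙ)]

x_0 = 1.5000, f(x_0) = 2.250000, coefficient = 1
x_1 = 1.9000, f(x_1) = 3.610000, coefficient = 2
x_2 = 2.3000, f(x_2) = 5.290000, coefficient = 2
x_3 = 2.7000, f(x_3) = 7.290000, coefficient = 2
x_4 = 3.1000, f(x_4) = 9.610000, coefficient = 2
x_5 = 3.5000, f(x_5) = 12.250000, coefficient = 1

I ≈ (0.400000/2) × 66.100000 = 13.220000
Exact value: 13.166667
Error: 0.053333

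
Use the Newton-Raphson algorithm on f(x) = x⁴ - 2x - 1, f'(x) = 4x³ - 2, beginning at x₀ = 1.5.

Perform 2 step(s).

f(x) = x⁴ - 2x - 1
f'(x) = 4x³ - 2
x₀ = 1.5

Newton-Raphson formula: x_{n+1} = x_n - f(x_n)/f'(x_n)

Iteration 1:
  f(1.500000) = 1.062500
  f'(1.500000) = 11.500000
  x_1 = 1.500000 - 1.062500/11.500000 = 1.407609
Iteration 2:
  f(1.407609) = 0.110579
  f'(1.407609) = 9.155931
  x_2 = 1.407609 - 0.110579/9.155931 = 1.395531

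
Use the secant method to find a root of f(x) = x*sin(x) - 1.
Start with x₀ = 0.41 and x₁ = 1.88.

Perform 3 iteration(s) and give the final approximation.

f(x) = x*sin(x) - 1
x₀ = 0.41, x₁ = 1.88

Secant formula: x_{n+1} = x_n - f(x_n)(x_n - x_{n-1})/(f(x_n) - f(x_{n-1}))

Iteration 1:
  f(0.410000) = -0.836570
  f(1.880000) = 0.790843
  x_2 = 1.880000 - 0.790843×(1.880000 - 0.410000)/(0.790843 - (-0.836570))
       = 1.165652
Iteration 2:
  f(1.880000) = 0.790843
  f(1.165652) = 0.071287
  x_3 = 1.165652 - 0.071287×(1.165652 - 1.880000)/(0.071287 - 0.790843)
       = 1.094881
Iteration 3:
  f(1.165652) = 0.071287
  f(1.094881) = -0.026789
  x_4 = 1.094881 - (-0.026789)×(1.094881 - 1.165652)/(-0.026789 - 0.071287)
       = 1.114212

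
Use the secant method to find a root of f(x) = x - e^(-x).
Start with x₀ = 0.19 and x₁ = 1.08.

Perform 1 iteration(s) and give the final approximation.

f(x) = x - e^(-x)
x₀ = 0.19, x₁ = 1.08

Secant formula: x_{n+1} = x_n - f(x_n)(x_n - x_{n-1})/(f(x_n) - f(x_{n-1}))

Iteration 1:
  f(0.190000) = -0.636959
  f(1.080000) = 0.740404
  x_2 = 1.080000 - 0.740404×(1.080000 - 0.190000)/(0.740404 - (-0.636959))
       = 0.601579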